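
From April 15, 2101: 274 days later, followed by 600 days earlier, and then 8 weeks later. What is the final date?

Counting forward 274 days from April 15, 2101:
April has 30 days, so 30 − 15 = 15 days remain after April 15, 2101; 274 − 15 = 259 left.
May 2101 has 31 days: 259 − 31 = 228 left.
June 2101 has 30 days: 228 − 30 = 198 left.
July 2101 has 31 days: 198 − 31 = 167 left.
August 2101 has 31 days: 167 − 31 = 136 left.
September 2101 has 30 days: 136 − 30 = 106 left.
October 2101 has 31 days: 106 − 31 = 75 left.
November 2101 has 30 days: 75 − 30 = 45 left.
December 2101 has 31 days: 45 − 31 = 14 left.
14 days into January 2102 → January 14, 2102.
Going back 600 days from January 14, 2102:
Going back 14 days from January 14, 2102 reaches the end of the previous month; 600 − 14 = 586 left.
December 2101 has 31 days: 586 − 31 = 555 left.
November 2101 has 30 days: 555 − 30 = 525 left.
October 2101 has 31 days: 525 − 31 = 494 left.
September 2101 has 30 days: 494 − 30 = 464 left.
August 2101 has 31 days: 464 − 31 = 433 left.
July 2101 has 31 days: 433 − 31 = 402 left.
June 2101 has 30 days: 402 − 30 = 372 left.
May 2101 has 31 days: 372 − 31 = 341 left.
April 2101 has 30 days: 341 − 30 = 311 left.
March 2101 has 31 days: 311 − 31 = 280 left.
February 2101 has 28 days (2101 is not a leap year): 280 − 28 = 252 left.
January 2101 has 31 days: 252 − 31 = 221 left.
December 2100 has 31 days: 221 − 31 = 190 left.
November 2100 has 30 days: 190 − 30 = 160 left.
October 2100 has 31 days: 160 − 31 = 129 left.
September 2100 has 30 days: 129 − 30 = 99 left.
August 2100 has 31 days: 99 − 31 = 68 left.
July 2100 has 31 days: 68 − 31 = 37 left.
June 2100 has 30 days: 37 − 30 = 7 left.
May 2100 has 31 days; 31 − 7 = 24 → May 24, 2100.
Counting forward 8 weeks (= 56 days) from May 24, 2100:
May has 31 days, so 31 − 24 = 7 days remain after May 24, 2100; 56 − 7 = 49 left.
June 2100 has 30 days: 49 − 30 = 19 left.
19 days into July 2100 → July 19, 2100.

July 19, 2100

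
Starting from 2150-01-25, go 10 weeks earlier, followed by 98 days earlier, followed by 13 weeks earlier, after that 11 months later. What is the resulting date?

Counting back 10 weeks (= 70 days) from January 25, 2150:
Going back 25 days from January 25, 2150 reaches the end of the previous month; 70 − 25 = 45 left.
December 2149 has 31 days: 45 − 31 = 14 left.
November 2149 has 30 days; 30 − 14 = 16 → November 16, 2149.
Subtracting 98 days from November 16, 2149:
Going back 16 days from November 16, 2149 reaches the end of the previous month; 98 − 16 = 82 left.
October 2149 has 31 days: 82 − 31 = 51 left.
September 2149 has 30 days: 51 − 30 = 21 left.
August 2149 has 31 days; 31 − 21 = 10 → August 10, 2149.
Going back 13 weeks (= 91 days) from August 10, 2149:
Going back 10 days from August 10, 2149 reaches the end of the previous month; 91 − 10 = 81 left.
July 2149 has 31 days: 81 − 31 = 50 left.
June 2149 has 30 days: 50 − 30 = 20 left.
May 2149 has 31 days; 31 − 20 = 11 → May 11, 2149.
Adding 11 months from May 11, 2149:
month 5 + 11 = 16, which is month 4 of year 2150 → April 2150.
Day 11 is valid in April, giving April 11, 2150.

April 11, 2150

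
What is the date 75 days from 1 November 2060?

Counting forward 75 days from November 1, 2060.
November has 30 days, so 30 − 1 = 29 days remain after November 1, 2060; 75 − 29 = 46 left.
December 2060 has 31 days: 46 − 31 = 15 left.
15 days into January 2061 → January 15, 2061.

January 15, 2061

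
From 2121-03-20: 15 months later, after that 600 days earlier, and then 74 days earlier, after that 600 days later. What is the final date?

April 7, 2122

Adding 15 months from March 20, 2121:
month 3 + 15 = 18, which is month 6 of year 2122 → June 2122.
Day 20 is valid in June, giving June 20, 2122.
Counting back 600 days from June 20, 2122:
Going back 20 days from June 20, 2122 reaches the end of the previous month; 600 − 20 = 580 left.
May 2122 has 31 days: 580 − 31 = 549 left.
April 2122 has 30 days: 549 − 30 = 519 left.
March 2122 has 31 days: 519 − 31 = 488 left.
February 2122 has 28 days (2122 is not a leap year): 488 − 28 = 460 left.
January 2122 has 31 days: 460 − 31 = 429 left.
December 2121 has 31 days: 429 − 31 = 398 left.
November 2121 has 30 days: 398 − 30 = 368 left.
October 2121 has 31 days: 368 − 31 = 337 left.
September 2121 has 30 days: 337 − 30 = 307 left.
August 2121 has 31 days: 307 − 31 = 276 left.
July 2121 has 31 days: 276 − 31 = 245 left.
June 2121 has 30 days: 245 − 30 = 215 left.
May 2121 has 31 days: 215 − 31 = 184 left.
April 2121 has 30 days: 184 − 30 = 154 left.
March 2121 has 31 days: 154 − 31 = 123 left.
February 2121 has 28 days (2121 is not a leap year): 123 − 28 = 95 left.
January 2121 has 31 days: 95 − 31 = 64 left.
December 2120 has 31 days: 64 − 31 = 33 left.
November 2120 has 30 days: 33 − 30 = 3 left.
October 2120 has 31 days; 31 − 3 = 28 → October 28, 2120.
Counting back 74 days from October 28, 2120:
Going back 28 days from October 28, 2120 reaches the end of the previous month; 74 − 28 = 46 left.
September 2120 has 30 days: 46 − 30 = 16 left.
August 2120 has 31 days; 31 − 16 = 15 → August 15, 2120.
Advancing 600 days from August 15, 2120:
August has 31 days, so 31 − 15 = 16 days remain after August 15, 2120; 600 − 16 = 584 left.
September 2120 has 30 days: 584 − 30 = 554 left.
October 2120 has 31 days: 554 − 31 = 523 left.
November 2120 has 30 days: 523 − 30 = 493 left.
December 2120 has 31 days: 493 − 31 = 462 left.
January 2121 has 31 days: 462 − 31 = 431 left.
February 2121 has 28 days (2121 is not a leap year): 431 − 28 = 403 left.
March 2121 has 31 days: 403 − 31 = 372 left.
April 2121 has 30 days: 372 − 30 = 342 left.
May 2121 has 31 days: 342 − 31 = 311 left.
June 2121 has 30 days: 311 − 30 = 281 left.
July 2121 has 31 days: 281 − 31 = 250 left.
August 2121 has 31 days: 250 − 31 = 219 left.
September 2121 has 30 days: 219 − 30 = 189 left.
October 2121 has 31 days: 189 − 31 = 158 left.
November 2121 has 30 days: 158 − 30 = 128 left.
December 2121 has 31 days: 128 − 31 = 97 left.
January 2122 has 31 days: 97 − 31 = 66 left.
February 2122 has 28 days (2122 is not a leap year): 66 − 28 = 38 left.
March 2122 has 31 days: 38 − 31 = 7 left.
7 days into April 2122 → April 7, 2122.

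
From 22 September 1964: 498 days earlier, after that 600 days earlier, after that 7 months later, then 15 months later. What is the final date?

Counting back 498 days from September 22, 1964:
Going back 22 days from September 22, 1964 reaches the end of the previous month; 498 − 22 = 476 left.
August 1964 has 31 days: 476 − 31 = 445 left.
July 1964 has 31 days: 445 − 31 = 414 left.
June 1964 has 30 days: 414 − 30 = 384 left.
May 1964 has 31 days: 384 − 31 = 353 left.
April 1964 has 30 days: 353 − 30 = 323 left.
March 1964 has 31 days: 323 − 31 = 292 left.
February 1964 has 29 days (1964 is a leap year): 292 − 29 = 263 left.
January 1964 has 31 days: 263 − 31 = 232 left.
December 1963 has 31 days: 232 − 31 = 201 left.
November 1963 has 30 days: 201 − 30 = 171 left.
October 1963 has 31 days: 171 − 31 = 140 left.
September 1963 has 30 days: 140 − 30 = 110 left.
August 1963 has 31 days: 110 − 31 = 79 left.
July 1963 has 31 days: 79 − 31 = 48 left.
June 1963 has 30 days: 48 − 30 = 18 left.
May 1963 has 31 days; 31 − 18 = 13 → May 13, 1963.
Subtracting 600 days from May 13, 1963:
Going back 13 days from May 13, 1963 reaches the end of the previous month; 600 − 13 = 587 left.
April 1963 has 30 days: 587 − 30 = 557 left.
March 1963 has 31 days: 557 − 31 = 526 left.
February 1963 has 28 days (1963 is not a leap year): 526 − 28 = 498 left.
January 1963 has 31 days: 498 − 31 = 467 left.
December 1962 has 31 days: 467 − 31 = 436 left.
November 1962 has 30 days: 436 − 30 = 406 left.
October 1962 has 31 days: 406 − 31 = 375 left.
September 1962 has 30 days: 375 − 30 = 345 left.
August 1962 has 31 days: 345 − 31 = 314 left.
July 1962 has 31 days: 314 − 31 = 283 left.
June 1962 has 30 days: 283 − 30 = 253 left.
May 1962 has 31 days: 253 − 31 = 222 left.
April 1962 has 30 days: 222 − 30 = 192 left.
March 1962 has 31 days: 192 − 31 = 161 left.
February 1962 has 28 days (1962 is not a leap year): 161 − 28 = 133 left.
January 1962 has 31 days: 133 − 31 = 102 left.
December 1961 has 31 days: 102 − 31 = 71 left.
November 1961 has 30 days: 71 − 30 = 41 left.
October 1961 has 31 days: 41 − 31 = 10 left.
September 1961 has 30 days; 30 − 10 = 20 → September 20, 1961.
Advancing 7 months from September 20, 1961:
month 9 + 7 = 16, which is month 4 of year 1962 → April 1962.
Day 20 is valid in April, giving April 20, 1962.
Advancing 15 months from April 20, 1962:
month 4 + 15 = 19, which is month 7 of year 1963 → July 1963.
Day 20 is valid in July, giving July 20, 1963.

July 20, 1963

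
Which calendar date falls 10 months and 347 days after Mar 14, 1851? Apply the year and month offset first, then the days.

December 26, 1852

Adding 10 months and 347 days from March 14, 1851: first the month/year part, then the days.
month 3 + 10 = 13, which is month 1 of year 1852 → January 1852.
Day 14 is valid in January, giving January 14, 1852.
Now add 347 days from January 14, 1852.
January has 31 days, so 31 − 14 = 17 days remain after January 14, 1852; 347 − 17 = 330 left.
February 1852 has 29 days (1852 is a leap year): 330 − 29 = 301 left.
March 1852 has 31 days: 301 − 31 = 270 left.
April 1852 has 30 days: 270 − 30 = 240 left.
May 1852 has 31 days: 240 − 31 = 209 left.
June 1852 has 30 days: 209 − 30 = 179 left.
July 1852 has 31 days: 179 − 31 = 148 left.
August 1852 has 31 days: 148 − 31 = 117 left.
September 1852 has 30 days: 117 − 30 = 87 left.
October 1852 has 31 days: 87 − 31 = 56 left.
November 1852 has 30 days: 56 − 30 = 26 left.
26 days into December 1852 → December 26, 1852.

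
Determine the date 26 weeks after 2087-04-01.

September 30, 2087

Adding 26 weeks = 182 days from April 1, 2087.
April has 30 days, so 30 − 1 = 29 days remain after April 1, 2087; 182 − 29 = 153 left.
May 2087 has 31 days: 153 − 31 = 122 left.
June 2087 has 30 days: 122 − 30 = 92 left.
July 2087 has 31 days: 92 − 31 = 61 left.
August 2087 has 31 days: 61 − 31 = 30 left.
30 days into September 2087 → September 30, 2087.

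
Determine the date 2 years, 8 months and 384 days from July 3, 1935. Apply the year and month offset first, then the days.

Counting forward 2 years, 8 months and 384 days from July 3, 1935: first the month/year part, then the days.
+2 years → 1937; month 7 + 8 = 15, which is month 3 of year 1938 → March 1938.
Day 3 is valid in March, giving March 3, 1938.
Now add 384 days from March 3, 1938.
March has 31 days, so 31 − 3 = 28 days remain after March 3, 1938; 384 − 28 = 356 left.
April 1938 has 30 days: 356 − 30 = 326 left.
May 1938 has 31 days: 326 − 31 = 295 left.
June 1938 has 30 days: 295 − 30 = 265 left.
July 1938 has 31 days: 265 − 31 = 234 left.
August 1938 has 31 days: 234 − 31 = 203 left.
September 1938 has 30 days: 203 − 30 = 173 left.
October 1938 has 31 days: 173 − 31 = 142 left.
November 1938 has 30 days: 142 − 30 = 112 left.
December 1938 has 31 days: 112 − 31 = 81 left.
January 1939 has 31 days: 81 − 31 = 50 left.
February 1939 has 28 days (1939 is not a leap year): 50 − 28 = 22 left.
22 days into March 1939 → March 22, 1939.

March 22, 1939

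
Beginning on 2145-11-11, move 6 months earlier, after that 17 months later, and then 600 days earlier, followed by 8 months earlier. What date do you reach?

Going back 6 months from November 11, 2145:
month 11 − 6 = 5 → May 2145.
Day 11 is valid in May, giving May 11, 2145.
Advancing 17 months from May 11, 2145:
month 5 + 17 = 22, which is month 10 of year 2146 → October 2146.
Day 11 is valid in October, giving October 11, 2146.
Subtracting 600 days from October 11, 2146:
Going back 11 days from October 11, 2146 reaches the end of the previous month; 600 − 11 = 589 left.
September 2146 has 30 days: 589 − 30 = 559 left.
August 2146 has 31 days: 559 − 31 = 528 left.
July 2146 has 31 days: 528 − 31 = 497 left.
June 2146 has 30 days: 497 − 30 = 467 left.
May 2146 has 31 days: 467 − 31 = 436 left.
April 2146 has 30 days: 436 − 30 = 406 left.
March 2146 has 31 days: 406 − 31 = 375 left.
February 2146 has 28 days (2146 is not a leap year): 375 − 28 = 347 left.
January 2146 has 31 days: 347 − 31 = 316 left.
December 2145 has 31 days: 316 − 31 = 285 left.
November 2145 has 30 days: 285 − 30 = 255 left.
October 2145 has 31 days: 255 − 31 = 224 left.
September 2145 has 30 days: 224 − 30 = 194 left.
August 2145 has 31 days: 194 − 31 = 163 left.
July 2145 has 31 days: 163 − 31 = 132 left.
June 2145 has 30 days: 132 − 30 = 102 left.
May 2145 has 31 days: 102 − 31 = 71 left.
April 2145 has 30 days: 71 − 30 = 41 left.
March 2145 has 31 days: 41 − 31 = 10 left.
February 2145 has 28 days; 28 − 10 = 18 → February 18, 2145.
Subtracting 8 months from February 18, 2145:
month 2 − 8 = -6, which is month 6 of year 2144 → June 2144.
Day 18 is valid in June, giving June 18, 2144.

June 18, 2144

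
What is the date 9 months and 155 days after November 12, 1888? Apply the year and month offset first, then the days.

January 14, 1890

Adding 9 months and 155 days from November 12, 1888: first the month/year part, then the days.
month 11 + 9 = 20, which is month 8 of year 1889 → August 1889.
Day 12 is valid in August, giving August 12, 1889.
Now add 155 days from August 12, 1889.
August has 31 days, so 31 − 12 = 19 days remain after August 12, 1889; 155 − 19 = 136 left.
September 1889 has 30 days: 136 − 30 = 106 left.
October 1889 has 31 days: 106 − 31 = 75 left.
November 1889 has 30 days: 75 − 30 = 45 left.
December 1889 has 31 days: 45 − 31 = 14 left.
14 days into January 1890 → January 14, 1890.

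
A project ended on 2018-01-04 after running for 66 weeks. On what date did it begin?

Subtracting 66 weeks = 462 days from January 4, 2018.
Going back 4 days from January 4, 2018 reaches the end of the previous month; 462 − 4 = 458 left.
December 2017 has 31 days: 458 − 31 = 427 left.
November 2017 has 30 days: 427 − 30 = 397 left.
October 2017 has 31 days: 397 − 31 = 366 left.
September 2017 has 30 days: 366 − 30 = 336 left.
August 2017 has 31 days: 336 − 31 = 305 left.
July 2017 has 31 days: 305 − 31 = 274 left.
June 2017 has 30 days: 274 − 30 = 244 left.
May 2017 has 31 days: 244 − 31 = 213 left.
April 2017 has 30 days: 213 − 30 = 183 left.
March 2017 has 31 days: 183 − 31 = 152 left.
February 2017 has 28 days (2017 is not a leap year): 152 − 28 = 124 left.
January 2017 has 31 days: 124 − 31 = 93 left.
December 2016 has 31 days: 93 − 31 = 62 left.
November 2016 has 30 days: 62 − 30 = 32 left.
October 2016 has 31 days: 32 − 31 = 1 left.
September 2016 has 30 days; 30 − 1 = 29 → September 29, 2016.

September 29, 2016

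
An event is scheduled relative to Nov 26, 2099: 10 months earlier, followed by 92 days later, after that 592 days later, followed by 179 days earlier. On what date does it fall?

June 15, 2100

Subtracting 10 months from November 26, 2099:
month 11 − 10 = 1 → January 2099.
Day 26 is valid in January, giving January 26, 2099.
Counting forward 92 days from January 26, 2099:
January has 31 days, so 31 − 26 = 5 days remain after January 26, 2099; 92 − 5 = 87 left.
February 2099 has 28 days (2099 is not a leap year): 87 − 28 = 59 left.
March 2099 has 31 days: 59 − 31 = 28 left.
28 days into April 2099 → April 28, 2099.
Counting forward 592 days from April 28, 2099:
April has 30 days, so 30 − 28 = 2 days remain after April 28, 2099; 592 − 2 = 590 left.
May 2099 has 31 days: 590 − 31 = 559 left.
June 2099 has 30 days: 559 − 30 = 529 left.
July 2099 has 31 days: 529 − 31 = 498 left.
August 2099 has 31 days: 498 − 31 = 467 left.
September 2099 has 30 days: 467 − 30 = 437 left.
October 2099 has 31 days: 437 − 31 = 406 left.
November 2099 has 30 days: 406 − 30 = 376 left.
December 2099 has 31 days: 376 − 31 = 345 left.
January 2100 has 31 days: 345 − 31 = 314 left.
February 2100 has 28 days (2100 is not a leap year (divisible by 100 but not 400)): 314 − 28 = 286 left.
March 2100 has 31 days: 286 − 31 = 255 left.
April 2100 has 30 days: 255 − 30 = 225 left.
May 2100 has 31 days: 225 − 31 = 194 left.
June 2100 has 30 days: 194 − 30 = 164 left.
July 2100 has 31 days: 164 − 31 = 133 left.
August 2100 has 31 days: 133 − 31 = 102 left.
September 2100 has 30 days: 102 − 30 = 72 left.
October 2100 has 31 days: 72 − 31 = 41 left.
November 2100 has 30 days: 41 − 30 = 11 left.
11 days into December 2100 → December 11, 2100.
Going back 179 days from December 11, 2100:
Going back 11 days from December 11, 2100 reaches the end of the previous month; 179 − 11 = 168 left.
November 2100 has 30 days: 168 − 30 = 138 left.
October 2100 has 31 days: 138 − 31 = 107 left.
September 2100 has 30 days: 107 − 30 = 77 left.
August 2100 has 31 days: 77 − 31 = 46 left.
July 2100 has 31 days: 46 − 31 = 15 left.
June 2100 has 30 days; 30 − 15 = 15 → June 15, 2100.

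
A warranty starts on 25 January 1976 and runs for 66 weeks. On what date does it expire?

May 1, 1977

Advancing 66 weeks = 462 days from January 25, 1976.
January has 31 days, so 31 − 25 = 6 days remain after January 25, 1976; 462 − 6 = 456 left.
February 1976 has 29 days (1976 is a leap year): 456 − 29 = 427 left.
March 1976 has 31 days: 427 − 31 = 396 left.
April 1976 has 30 days: 396 − 30 = 366 left.
May 1976 has 31 days: 366 − 31 = 335 left.
June 1976 has 30 days: 335 − 30 = 305 left.
July 1976 has 31 days: 305 − 31 = 274 left.
August 1976 has 31 days: 274 − 31 = 243 left.
September 1976 has 30 days: 243 − 30 = 213 left.
October 1976 has 31 days: 213 − 31 = 182 left.
November 1976 has 30 days: 182 − 30 = 152 left.
December 1976 has 31 days: 152 − 31 = 121 left.
January 1977 has 31 days: 121 − 31 = 90 left.
February 1977 has 28 days (1977 is not a leap year): 90 − 28 = 62 left.
March 1977 has 31 days: 62 − 31 = 31 left.
April 1977 has 30 days: 31 − 30 = 1 left.
1 day into May 1977 → May 1, 1977.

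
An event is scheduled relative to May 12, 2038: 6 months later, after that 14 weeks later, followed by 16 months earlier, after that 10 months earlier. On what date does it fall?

Adding 6 months from May 12, 2038:
month 5 + 6 = 11 → November 2038.
Day 12 is valid in November, giving November 12, 2038.
Advancing 14 weeks (= 98 days) from November 12, 2038:
November has 30 days, so 30 − 12 = 18 days remain after November 12, 2038; 98 − 18 = 80 left.
December 2038 has 31 days: 80 − 31 = 49 left.
January 2039 has 31 days: 49 − 31 = 18 left.
18 days into February 2039 → February 18, 2039.
Subtracting 16 months from February 18, 2039:
month 2 − 16 = -14, which is month 10 of year 2037 → October 2037.
Day 18 is valid in October, giving October 18, 2037.
Subtracting 10 months from October 18, 2037:
month 10 − 10 = 0, which is month 12 of year 2036 → December 2036.
Day 18 is valid in December, giving December 18, 2036.

December 18, 2036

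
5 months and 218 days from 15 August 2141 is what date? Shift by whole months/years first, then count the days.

August 21, 2142

Counting forward 5 months and 218 days from August 15, 2141: first the month/year part, then the days.
month 8 + 5 = 13, which is month 1 of year 2142 → January 2142.
Day 15 is valid in January, giving January 15, 2142.
Now add 218 days from January 15, 2142.
January has 31 days, so 31 − 15 = 16 days remain after January 15, 2142; 218 − 16 = 202 left.
February 2142 has 28 days (2142 is not a leap year): 202 − 28 = 174 left.
March 2142 has 31 days: 174 − 31 = 143 left.
April 2142 has 30 days: 143 − 30 = 113 left.
May 2142 has 31 days: 113 − 31 = 82 left.
June 2142 has 30 days: 82 − 30 = 52 left.
July 2142 has 31 days: 52 − 31 = 21 left.
21 days into August 2142 → August 21, 2142.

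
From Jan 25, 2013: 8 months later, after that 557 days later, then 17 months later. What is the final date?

Advancing 8 months from January 25, 2013:
month 1 + 8 = 9 → September 2013.
Day 25 is valid in September, giving September 25, 2013.
Counting forward 557 days from September 25, 2013:
September has 30 days, so 30 − 25 = 5 days remain after September 25, 2013; 557 − 5 = 552 left.
October 2013 has 31 days: 552 − 31 = 521 left.
November 2013 has 30 days: 521 − 30 = 491 left.
December 2013 has 31 days: 491 − 31 = 460 left.
January 2014 has 31 days: 460 − 31 = 429 left.
February 2014 has 28 days (2014 is not a leap year): 429 − 28 = 401 left.
March 2014 has 31 days: 401 − 31 = 370 left.
April 2014 has 30 days: 370 − 30 = 340 left.
May 2014 has 31 days: 340 − 31 = 309 left.
June 2014 has 30 days: 309 − 30 = 279 left.
July 2014 has 31 days: 279 − 31 = 248 left.
August 2014 has 31 days: 248 − 31 = 217 left.
September 2014 has 30 days: 217 − 30 = 187 left.
October 2014 has 31 days: 187 − 31 = 156 left.
November 2014 has 30 days: 156 − 30 = 126 left.
December 2014 has 31 days: 126 − 31 = 95 left.
January 2015 has 31 days: 95 − 31 = 64 left.
February 2015 has 28 days (2015 is not a leap year): 64 − 28 = 36 left.
March 2015 has 31 days: 36 − 31 = 5 left.
5 days into April 2015 → April 5, 2015.
Advancing 17 months from April 5, 2015:
month 4 + 17 = 21, which is month 9 of year 2016 → September 2016.
Day 5 is valid in September, giving September 5, 2016.

September 5, 2016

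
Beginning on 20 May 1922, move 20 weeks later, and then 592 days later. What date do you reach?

May 21, 1924

Adding 20 weeks (= 140 days) from May 20, 1922:
May has 31 days, so 31 − 20 = 11 days remain after May 20, 1922; 140 − 11 = 129 left.
June 1922 has 30 days: 129 − 30 = 99 left.
July 1922 has 31 days: 99 − 31 = 68 left.
August 1922 has 31 days: 68 − 31 = 37 left.
September 1922 has 30 days: 37 − 30 = 7 left.
7 days into October 1922 → October 7, 1922.
Adding 592 days from October 7, 1922:
October has 31 days, so 31 − 7 = 24 days remain after October 7, 1922; 592 − 24 = 568 left.
November 1922 has 30 days: 568 − 30 = 538 left.
December 1922 has 31 days: 538 − 31 = 507 left.
January 1923 has 31 days: 507 − 31 = 476 left.
February 1923 has 28 days (1923 is not a leap year): 476 − 28 = 448 left.
March 1923 has 31 days: 448 − 31 = 417 left.
April 1923 has 30 days: 417 − 30 = 387 left.
May 1923 has 31 days: 387 − 31 = 356 left.
June 1923 has 30 days: 356 − 30 = 326 left.
July 1923 has 31 days: 326 − 31 = 295 left.
August 1923 has 31 days: 295 − 31 = 264 left.
September 1923 has 30 days: 264 − 30 = 234 left.
October 1923 has 31 days: 234 − 31 = 203 left.
November 1923 has 30 days: 203 − 30 = 173 left.
December 1923 has 31 days: 173 − 31 = 142 left.
January 1924 has 31 days: 142 − 31 = 111 left.
February 1924 has 29 days (1924 is a leap year): 111 − 29 = 82 left.
March 1924 has 31 days: 82 − 31 = 51 left.
April 1924 has 30 days: 51 − 30 = 21 left.
21 days into May 1924 → May 21, 1924.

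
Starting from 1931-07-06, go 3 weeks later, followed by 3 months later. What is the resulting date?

Advancing 3 weeks (= 21 days) from July 6, 1931:
July has 31 days; 6 + 21 = 27, still in July.
Adding 3 months from July 27, 1931:
month 7 + 3 = 10 → October 1931.
Day 27 is valid in October, giving October 27, 1931.

October 27, 1931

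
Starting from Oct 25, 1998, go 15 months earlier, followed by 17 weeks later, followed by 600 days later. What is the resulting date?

July 14, 1999

Going back 15 months from October 25, 1998:
month 10 − 15 = -5, which is month 7 of year 1997 → July 1997.
Day 25 is valid in July, giving July 25, 1997.
Advancing 17 weeks (= 119 days) from July 25, 1997:
July has 31 days, so 31 − 25 = 6 days remain after July 25, 1997; 119 − 6 = 113 left.
August 1997 has 31 days: 113 − 31 = 82 left.
September 1997 has 30 days: 82 − 30 = 52 left.
October 1997 has 31 days: 52 − 31 = 21 left.
21 days into November 1997 → November 21, 1997.
Adding 600 days from November 21, 1997:
November has 30 days, so 30 − 21 = 9 days remain after November 21, 1997; 600 − 9 = 591 left.
December 1997 has 31 days: 591 − 31 = 560 left.
January 1998 has 31 days: 560 − 31 = 529 left.
February 1998 has 28 days (1998 is not a leap year): 529 − 28 = 501 left.
March 1998 has 31 days: 501 − 31 = 470 left.
April 1998 has 30 days: 470 − 30 = 440 left.
May 1998 has 31 days: 440 − 31 = 409 left.
June 1998 has 30 days: 409 − 30 = 379 left.
July 1998 has 31 days: 379 − 31 = 348 left.
August 1998 has 31 days: 348 − 31 = 317 left.
September 1998 has 30 days: 317 − 30 = 287 left.
October 1998 has 31 days: 287 − 31 = 256 left.
November 1998 has 30 days: 256 − 30 = 226 left.
December 1998 has 31 days: 226 − 31 = 195 left.
January 1999 has 31 days: 195 − 31 = 164 left.
February 1999 has 28 days (1999 is not a leap year): 164 − 28 = 136 left.
March 1999 has 31 days: 136 − 31 = 105 left.
April 1999 has 30 days: 105 − 30 = 75 left.
May 1999 has 31 days: 75 − 31 = 44 left.
June 1999 has 30 days: 44 − 30 = 14 left.
14 days into July 1999 → July 14, 1999.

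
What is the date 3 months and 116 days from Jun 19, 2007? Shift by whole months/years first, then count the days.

January 13, 2008

Counting forward 3 months and 116 days from June 19, 2007: first the month/year part, then the days.
month 6 + 3 = 9 → September 2007.
Day 19 is valid in September, giving September 19, 2007.
Now add 116 days from September 19, 2007.
September has 30 days, so 30 − 19 = 11 days remain after September 19, 2007; 116 − 11 = 105 left.
October 2007 has 31 days: 105 − 31 = 74 left.
November 2007 has 30 days: 74 − 30 = 44 left.
December 2007 has 31 days: 44 − 31 = 13 left.
13 days into January 2008 → January 13, 2008.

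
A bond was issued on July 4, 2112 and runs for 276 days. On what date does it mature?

April 6, 2113

Advancing 276 days from July 4, 2112.
July has 31 days, so 31 − 4 = 27 days remain after July 4, 2112; 276 − 27 = 249 left.
August 2112 has 31 days: 249 − 31 = 218 left.
September 2112 has 30 days: 218 − 30 = 188 left.
October 2112 has 31 days: 188 − 31 = 157 left.
November 2112 has 30 days: 157 − 30 = 127 left.
December 2112 has 31 days: 127 − 31 = 96 left.
January 2113 has 31 days: 96 − 31 = 65 left.
February 2113 has 28 days (2113 is not a leap year): 65 − 28 = 37 left.
March 2113 has 31 days: 37 − 31 = 6 left.
6 days into April 2113 → April 6, 2113.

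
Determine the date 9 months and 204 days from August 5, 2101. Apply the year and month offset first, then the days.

November 25, 2102

Counting forward 9 months and 204 days from August 5, 2101: first the month/year part, then the days.
month 8 + 9 = 17, which is month 5 of year 2102 → May 2102.
Day 5 is valid in May, giving May 5, 2102.
Now add 204 days from May 5, 2102.
May has 31 days, so 31 − 5 = 26 days remain after May 5, 2102; 204 − 26 = 178 left.
June 2102 has 30 days: 178 − 30 = 148 left.
July 2102 has 31 days: 148 − 31 = 117 left.
August 2102 has 31 days: 117 − 31 = 86 left.
September 2102 has 30 days: 86 − 30 = 56 left.
October 2102 has 31 days: 56 − 31 = 25 left.
25 days into November 2102 → November 25, 2102.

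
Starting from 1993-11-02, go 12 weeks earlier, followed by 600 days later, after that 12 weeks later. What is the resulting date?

Subtracting 12 weeks (= 84 days) from November 2, 1993:
Going back 2 days from November 2, 1993 reaches the end of the previous month; 84 − 2 = 82 left.
October 1993 has 31 days: 82 − 31 = 51 left.
September 1993 has 30 days: 51 − 30 = 21 left.
August 1993 has 31 days; 31 − 21 = 10 → August 10, 1993.
Adding 600 days from August 10, 1993:
August has 31 days, so 31 − 10 = 21 days remain after August 10, 1993; 600 − 21 = 579 left.
September 1993 has 30 days: 579 − 30 = 549 left.
October 1993 has 31 days: 549 − 31 = 518 left.
November 1993 has 30 days: 518 − 30 = 488 left.
December 1993 has 31 days: 488 − 31 = 457 left.
January 1994 has 31 days: 457 − 31 = 426 left.
February 1994 has 28 days (1994 is not a leap year): 426 − 28 = 398 left.
March 1994 has 31 days: 398 − 31 = 367 left.
April 1994 has 30 days: 367 − 30 = 337 left.
May 1994 has 31 days: 337 − 31 = 306 left.
June 1994 has 30 days: 306 − 30 = 276 left.
July 1994 has 31 days: 276 − 31 = 245 left.
August 1994 has 31 days: 245 − 31 = 214 left.
September 1994 has 30 days: 214 − 30 = 184 left.
October 1994 has 31 days: 184 − 31 = 153 left.
November 1994 has 30 days: 153 − 30 = 123 left.
December 1994 has 31 days: 123 − 31 = 92 left.
January 1995 has 31 days: 92 − 31 = 61 left.
February 1995 has 28 days (1995 is not a leap year): 61 − 28 = 33 left.
March 1995 has 31 days: 33 − 31 = 2 left.
2 days into April 1995 → April 2, 1995.
Advancing 12 weeks (= 84 days) from April 2, 1995:
April has 30 days, so 30 − 2 = 28 days remain after April 2, 1995; 84 − 28 = 56 left.
May 1995 has 31 days: 56 − 31 = 25 left.
25 days into June 1995 → June 25, 1995.

June 25, 1995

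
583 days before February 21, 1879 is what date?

July 18, 1877

Subtracting 583 days from February 21, 1879.
Going back 21 days from February 21, 1879 reaches the end of the previous month; 583 − 21 = 562 left.
January 1879 has 31 days: 562 − 31 = 531 left.
December 1878 has 31 days: 531 − 31 = 500 left.
November 1878 has 30 days: 500 − 30 = 470 left.
October 1878 has 31 days: 470 − 31 = 439 left.
September 1878 has 30 days: 439 − 30 = 409 left.
August 1878 has 31 days: 409 − 31 = 378 left.
July 1878 has 31 days: 378 − 31 = 347 left.
June 1878 has 30 days: 347 − 30 = 317 left.
May 1878 has 31 days: 317 − 31 = 286 left.
April 1878 has 30 days: 286 − 30 = 256 left.
March 1878 has 31 days: 256 − 31 = 225 left.
February 1878 has 28 days (1878 is not a leap year): 225 − 28 = 197 left.
January 1878 has 31 days: 197 − 31 = 166 left.
December 1877 has 31 days: 166 − 31 = 135 left.
November 1877 has 30 days: 135 − 30 = 105 left.
October 1877 has 31 days: 105 − 31 = 74 left.
September 1877 has 30 days: 74 − 30 = 44 left.
August 1877 has 31 days: 44 − 31 = 13 left.
July 1877 has 31 days; 31 − 13 = 18 → July 18, 1877.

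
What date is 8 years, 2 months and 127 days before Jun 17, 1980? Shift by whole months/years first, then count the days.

Counting back 8 years, 2 months and 127 days from June 17, 1980: first the month/year part, then the days.
-8 years → 1972; month 6 − 2 = 4 → April 1972.
Day 17 is valid in April, giving April 17, 1972.
Now subtract 127 days from April 17, 1972.
Going back 17 days from April 17, 1972 reaches the end of the previous month; 127 − 17 = 110 left.
March 1972 has 31 days: 110 − 31 = 79 left.
February 1972 has 29 days (1972 is a leap year): 79 − 29 = 50 left.
January 1972 has 31 days: 50 − 31 = 19 left.
December 1971 has 31 days; 31 − 19 = 12 → December 12, 1971.

December 12, 1971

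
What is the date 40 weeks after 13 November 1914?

Adding 40 weeks = 280 days from November 13, 1914.
November has 30 days, so 30 − 13 = 17 days remain after November 13, 1914; 280 − 17 = 263 left.
December 1914 has 31 days: 263 − 31 = 232 left.
January 1915 has 31 days: 232 − 31 = 201 left.
February 1915 has 28 days (1915 is not a leap year): 201 − 28 = 173 left.
March 1915 has 31 days: 173 − 31 = 142 left.
April 1915 has 30 days: 142 − 30 = 112 left.
May 1915 has 31 days: 112 − 31 = 81 left.
June 1915 has 30 days: 81 − 30 = 51 left.
July 1915 has 31 days: 51 − 31 = 20 left.
20 days into August 1915 → August 20, 1915.

August 20, 1915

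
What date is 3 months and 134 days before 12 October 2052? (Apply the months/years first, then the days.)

February 29, 2052

Subtracting 3 months and 134 days from October 12, 2052: first the month/year part, then the days.
month 10 − 3 = 7 → July 2052.
Day 12 is valid in July, giving July 12, 2052.
Now subtract 134 days from July 12, 2052.
Going back 12 days from July 12, 2052 reaches the end of the previous month; 134 − 12 = 122 left.
June 2052 has 30 days: 122 − 30 = 92 left.
May 2052 has 31 days: 92 − 31 = 61 left.
April 2052 has 30 days: 61 − 30 = 31 left.
March 2052 has 31 days: 31 − 31 = 0 left.
February 2052 has 29 days; 29 − 0 = 29 → February 29, 2052.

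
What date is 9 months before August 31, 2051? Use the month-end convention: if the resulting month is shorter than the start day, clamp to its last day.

November 30, 2050

Counting back 9 months from August 31, 2051.
month 8 − 9 = -1, which is month 11 of year 2050 → November 2050.
November 2050 has only 30 days and the start was day 31, so the date clamps to November 30, 2050.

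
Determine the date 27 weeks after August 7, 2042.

February 12, 2043

Adding 27 weeks = 189 days from August 7, 2042.
August has 31 days, so 31 − 7 = 24 days remain after August 7, 2042; 189 − 24 = 165 left.
September 2042 has 30 days: 165 − 30 = 135 left.
October 2042 has 31 days: 135 − 31 = 104 left.
November 2042 has 30 days: 104 − 30 = 74 left.
December 2042 has 31 days: 74 − 31 = 43 left.
January 2043 has 31 days: 43 − 31 = 12 left.
12 days into February 2043 → February 12, 2043.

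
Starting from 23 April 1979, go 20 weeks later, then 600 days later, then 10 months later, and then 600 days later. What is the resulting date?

Counting forward 20 weeks (= 140 days) from April 23, 1979:
April has 30 days, so 30 − 23 = 7 days remain after April 23, 1979; 140 − 7 = 133 left.
May 1979 has 31 days: 133 − 31 = 102 left.
June 1979 has 30 days: 102 − 30 = 72 left.
July 1979 has 31 days: 72 − 31 = 41 left.
August 1979 has 31 days: 41 − 31 = 10 left.
10 days into September 1979 → September 10, 1979.
Adding 600 days from September 10, 1979:
September has 30 days, so 30 − 10 = 20 days remain after September 10, 1979; 600 − 20 = 580 left.
October 1979 has 31 days: 580 − 31 = 549 left.
November 1979 has 30 days: 549 − 30 = 519 left.
December 1979 has 31 days: 519 − 31 = 488 left.
January 1980 has 31 days: 488 − 31 = 457 left.
February 1980 has 29 days (1980 is a leap year): 457 − 29 = 428 left.
March 1980 has 31 days: 428 − 31 = 397 left.
April 1980 has 30 days: 397 − 30 = 367 left.
May 1980 has 31 days: 367 − 31 = 336 left.
June 1980 has 30 days: 336 − 30 = 306 left.
July 1980 has 31 days: 306 − 31 = 275 left.
August 1980 has 31 days: 275 − 31 = 244 left.
September 1980 has 30 days: 244 − 30 = 214 left.
October 1980 has 31 days: 214 − 31 = 183 left.
November 1980 has 30 days: 183 − 30 = 153 left.
December 1980 has 31 days: 153 − 31 = 122 left.
January 1981 has 31 days: 122 − 31 = 91 left.
February 1981 has 28 days (1981 is not a leap year): 91 − 28 = 63 left.
March 1981 has 31 days: 63 − 31 = 32 left.
April 1981 has 30 days: 32 − 30 = 2 left.
2 days into May 1981 → May 2, 1981.
Advancing 10 months from May 2, 1981:
month 5 + 10 = 15, which is month 3 of year 1982 → March 1982.
Day 2 is valid in March, giving March 2, 1982.
Advancing 600 days from March 2, 1982:
March has 31 days, so 31 − 2 = 29 days remain after March 2, 1982; 600 − 29 = 571 left.
April 1982 has 30 days: 571 − 30 = 541 left.
May 1982 has 31 days: 541 − 31 = 510 left.
June 1982 has 30 days: 510 − 30 = 480 left.
July 1982 has 31 days: 480 − 31 = 449 left.
August 1982 has 31 days: 449 − 31 = 418 left.
September 1982 has 30 days: 418 − 30 = 388 left.
October 1982 has 31 days: 388 − 31 = 357 left.
November 1982 has 30 days: 357 − 30 = 327 left.
December 1982 has 31 days: 327 − 31 = 296 left.
January 1983 has 31 days: 296 − 31 = 265 left.
February 1983 has 28 days (1983 is not a leap year): 265 − 28 = 237 left.
March 1983 has 31 days: 237 − 31 = 206 left.
April 1983 has 30 days: 206 − 30 = 176 left.
May 1983 has 31 days: 176 − 31 = 145 left.
June 1983 has 30 days: 145 − 30 = 115 left.
July 1983 has 31 days: 115 − 31 = 84 left.
August 1983 has 31 days: 84 − 31 = 53 left.
September 1983 has 30 days: 53 − 30 = 23 left.
23 days into October 1983 → October 23, 1983.

October 23, 1983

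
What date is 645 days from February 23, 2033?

November 30, 2034

Counting forward 645 days from February 23, 2033.
February has 28 days, so 28 − 23 = 5 days remain after February 23, 2033; 645 − 5 = 640 left.
March 2033 has 31 days: 640 − 31 = 609 left.
April 2033 has 30 days: 609 − 30 = 579 left.
May 2033 has 31 days: 579 − 31 = 548 left.
June 2033 has 30 days: 548 − 30 = 518 left.
July 2033 has 31 days: 518 − 31 = 487 left.
August 2033 has 31 days: 487 − 31 = 456 left.
September 2033 has 30 days: 456 − 30 = 426 left.
October 2033 has 31 days: 426 − 31 = 395 left.
November 2033 has 30 days: 395 − 30 = 365 left.
December 2033 has 31 days: 365 − 31 = 334 left.
January 2034 has 31 days: 334 − 31 = 303 left.
February 2034 has 28 days (2034 is not a leap year): 303 − 28 = 275 left.
March 2034 has 31 days: 275 − 31 = 244 left.
April 2034 has 30 days: 244 − 30 = 214 left.
May 2034 has 31 days: 214 − 31 = 183 left.
June 2034 has 30 days: 183 − 30 = 153 left.
July 2034 has 31 days: 153 − 31 = 122 left.
August 2034 has 31 days: 122 − 31 = 91 left.
September 2034 has 30 days: 91 − 30 = 61 left.
October 2034 has 31 days: 61 − 31 = 30 left.
30 days into November 2034 → November 30, 2034.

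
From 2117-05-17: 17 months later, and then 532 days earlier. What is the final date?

Adding 17 months from May 17, 2117:
month 5 + 17 = 22, which is month 10 of year 2118 → October 2118.
Day 17 is valid in October, giving October 17, 2118.
Counting back 532 days from October 17, 2118:
Going back 17 days from October 17, 2118 reaches the end of the previous month; 532 − 17 = 515 left.
September 2118 has 30 days: 515 − 30 = 485 left.
August 2118 has 31 days: 485 − 31 = 454 left.
July 2118 has 31 days: 454 − 31 = 423 left.
June 2118 has 30 days: 423 − 30 = 393 left.
May 2118 has 31 days: 393 − 31 = 362 left.
April 2118 has 30 days: 362 − 30 = 332 left.
March 2118 has 31 days: 332 − 31 = 301 left.
February 2118 has 28 days (2118 is not a leap year): 301 − 28 = 273 left.
January 2118 has 31 days: 273 − 31 = 242 left.
December 2117 has 31 days: 242 − 31 = 211 left.
November 2117 has 30 days: 211 − 30 = 181 left.
October 2117 has 31 days: 181 − 31 = 150 left.
September 2117 has 30 days: 150 − 30 = 120 left.
August 2117 has 31 days: 120 − 31 = 89 left.
July 2117 has 31 days: 89 − 31 = 58 left.
June 2117 has 30 days: 58 − 30 = 28 left.
May 2117 has 31 days; 31 − 28 = 3 → May 3, 2117.

May 3, 2117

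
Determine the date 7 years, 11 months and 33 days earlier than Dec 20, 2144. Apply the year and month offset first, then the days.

Going back 7 years, 11 months and 33 days from December 20, 2144: first the month/year part, then the days.
-7 years → 2137; month 12 − 11 = 1 → January 2137.
Day 20 is valid in January, giving January 20, 2137.
Now subtract 33 days from January 20, 2137.
Going back 20 days from January 20, 2137 reaches the end of the previous month; 33 − 20 = 13 left.
December 2136 has 31 days; 31 − 13 = 18 → December 18, 2136.

December 18, 2136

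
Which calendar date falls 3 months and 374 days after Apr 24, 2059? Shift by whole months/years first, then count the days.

August 1, 2060

Advancing 3 months and 374 days from April 24, 2059: first the month/year part, then the days.
month 4 + 3 = 7 → July 2059.
Day 24 is valid in July, giving July 24, 2059.
Now add 374 days from July 24, 2059.
July has 31 days, so 31 − 24 = 7 days remain after July 24, 2059; 374 − 7 = 367 left.
August 2059 has 31 days: 367 − 31 = 336 left.
September 2059 has 30 days: 336 − 30 = 306 left.
October 2059 has 31 days: 306 − 31 = 275 left.
November 2059 has 30 days: 275 − 30 = 245 left.
December 2059 has 31 days: 245 − 31 = 214 left.
January 2060 has 31 days: 214 − 31 = 183 left.
February 2060 has 29 days (2060 is a leap year): 183 − 29 = 154 left.
March 2060 has 31 days: 154 − 31 = 123 left.
April 2060 has 30 days: 123 − 30 = 93 left.
May 2060 has 31 days: 93 − 31 = 62 left.
June 2060 has 30 days: 62 − 30 = 32 left.
July 2060 has 31 days: 32 − 31 = 1 left.
1 day into August 2060 → August 1, 2060.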